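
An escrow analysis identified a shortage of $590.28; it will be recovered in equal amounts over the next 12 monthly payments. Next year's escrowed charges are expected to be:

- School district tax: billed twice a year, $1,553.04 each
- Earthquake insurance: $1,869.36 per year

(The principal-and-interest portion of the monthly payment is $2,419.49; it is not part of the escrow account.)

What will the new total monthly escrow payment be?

School district tax = $1,553.04 × 2 = $3,106.08/yr
Earthquake insurance = $1,869.36/yr
Combined annual = $3,106.08 + $1,869.36 = $4,975.44
Per month = $4,975.44 ÷ 12 = $414.62
Shortage spread = $590.28 / 12 = $49.19/mo
Adjusted monthly = $414.62 + $49.19 = $463.81

$463.81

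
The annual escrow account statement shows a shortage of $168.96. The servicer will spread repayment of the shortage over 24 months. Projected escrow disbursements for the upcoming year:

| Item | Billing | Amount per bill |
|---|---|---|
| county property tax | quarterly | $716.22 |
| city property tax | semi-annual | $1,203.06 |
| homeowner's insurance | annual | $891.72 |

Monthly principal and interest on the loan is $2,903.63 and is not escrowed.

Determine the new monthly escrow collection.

County property tax = $716.22 × 4 = $2,864.88 annually
City property tax = $1,203.06 × 2 = $2,406.12 annually
Homeowner's insurance = $891.72 annually
Total per year = $2,864.88 + $2,406.12 + $891.72 = $6,162.72
Monthly escrow = $6,162.72 / 12 = $513.56
Monthly shortage recovery: $168.96 ÷ 24 = $7.04
Adjusted monthly = $513.56 + $7.04 = $520.60

$520.60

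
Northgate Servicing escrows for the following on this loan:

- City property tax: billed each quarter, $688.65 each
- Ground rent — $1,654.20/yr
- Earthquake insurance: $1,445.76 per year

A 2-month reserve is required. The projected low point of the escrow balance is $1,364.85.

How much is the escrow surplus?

City property tax = $688.65 × 4 = $2,754.60/yr
Ground rent = $1,654.20/yr
Earthquake insurance = $1,445.76/yr
Annual escrow total = $5,854.56
Monthly escrow = $5,854.56 ÷ 12 = $487.88
Cushion = 2 × $487.88 = $975.76
Excess over cushion: $1,364.85 − $975.76 = $389.09

$389.09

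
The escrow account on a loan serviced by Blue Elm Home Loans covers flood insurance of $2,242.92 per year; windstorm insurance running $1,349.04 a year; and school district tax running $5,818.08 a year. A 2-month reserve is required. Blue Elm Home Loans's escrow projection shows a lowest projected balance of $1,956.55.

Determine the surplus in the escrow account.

Flood insurance — $2,242.92 per year
Windstorm insurance — $1,349.04 per year
School district tax — $5,818.08 per year
Total annual escrow = $2,242.92 + $1,349.04 + $5,818.08 = $9,410.04
Per month = $9,410.04 ÷ 12 = $784.17
Cushion = 2 × $784.17 = $1,568.34
Surplus = $1,956.55 − $1,568.34 = $388.21

$388.21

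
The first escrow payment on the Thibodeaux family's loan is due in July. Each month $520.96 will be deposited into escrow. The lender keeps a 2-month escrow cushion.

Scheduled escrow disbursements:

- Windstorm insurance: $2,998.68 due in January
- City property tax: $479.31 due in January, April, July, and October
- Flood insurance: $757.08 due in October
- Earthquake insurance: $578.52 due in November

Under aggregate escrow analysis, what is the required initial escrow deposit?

$3,167.41

Cushion = 2 × $520.96 = $1,041.92
Trial balance (start $0, +$520.96 each month, − disbursements):
  Jul: +$520.96 − $479.31 → $41.65
  Aug: +$520.96 → $562.61
  Sep: +$520.96 → $1,083.57
  Oct: +$520.96 − $1,236.39 → $368.14
  Nov: +$520.96 − $578.52 → $310.58
  Dec: +$520.96 → $831.54
  Jan: +$520.96 − $3,477.99 → -$2,125.49
  Feb: +$520.96 → -$1,604.53
  Mar: +$520.96 → -$1,083.57
  Apr: +$520.96 − $479.31 → -$1,041.92
  May: +$520.96 → -$520.96
  Jun: +$520.96 → $0.00
Lowest trial balance = -$2,125.49 (Jan)
Initial deposit = cushion − low point = $1,041.92 − (-$2,125.49) = $3,167.41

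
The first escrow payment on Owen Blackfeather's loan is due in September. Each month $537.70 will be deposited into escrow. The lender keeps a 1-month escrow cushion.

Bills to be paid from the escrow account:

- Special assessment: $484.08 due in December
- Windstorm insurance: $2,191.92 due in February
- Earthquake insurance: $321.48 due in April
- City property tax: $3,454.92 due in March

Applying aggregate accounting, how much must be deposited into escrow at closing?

Cushion = 1 × $537.70 = $537.70
Trial balance (start $0, +$537.70 each month, − disbursements):
  Sep: +$537.70 → $537.70
  Oct: +$537.70 → $1,075.40
  Nov: +$537.70 → $1,613.10
  Dec: +$537.70 − $484.08 → $1,666.72
  Jan: +$537.70 → $2,204.42
  Feb: +$537.70 − $2,191.92 → $550.20
  Mar: +$537.70 − $3,454.92 → -$2,367.02
  Apr: +$537.70 − $321.48 → -$2,150.80
  May: +$537.70 → -$1,613.10
  Jun: +$537.70 → -$1,075.40
  Jul: +$537.70 → -$537.70
  Aug: +$537.70 → $0.00
Lowest trial balance = -$2,367.02 (Mar)
Initial deposit = cushion − low point = $537.70 − (-$2,367.02) = $2,904.72

$2,904.72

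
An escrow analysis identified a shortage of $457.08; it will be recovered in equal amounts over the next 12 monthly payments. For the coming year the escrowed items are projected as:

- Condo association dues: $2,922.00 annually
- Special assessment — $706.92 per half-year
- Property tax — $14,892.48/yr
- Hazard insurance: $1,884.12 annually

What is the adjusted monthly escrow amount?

$1,797.46

Condo association dues: $2,922.00 annually
Special assessment: $706.92 × 2 = $1,413.84 annually
Property tax: $14,892.48 annually
Hazard insurance: $1,884.12 annually
Yearly total = $2,922.00 + $1,413.84 + $14,892.48 + $1,884.12 = $21,112.44
Monthly escrow = $21,112.44 / 12 = $1,759.37
Shortage per month = $457.08 / 12 = $38.09
New monthly escrow = $1,759.37 + $38.09 = $1,797.46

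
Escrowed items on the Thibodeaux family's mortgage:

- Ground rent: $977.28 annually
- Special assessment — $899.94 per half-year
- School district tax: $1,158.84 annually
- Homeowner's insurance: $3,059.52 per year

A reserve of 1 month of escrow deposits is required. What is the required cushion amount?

Ground rent: $977.28/yr
Special assessment: $899.94 × 2 = $1,799.88/yr
School district tax: $1,158.84/yr
Homeowner's insurance: $3,059.52/yr
Total annual escrow = $6,995.52
Monthly escrow = $6,995.52 ÷ 12 = $582.96
Cushion = 1 × $582.96 = $582.96

$582.96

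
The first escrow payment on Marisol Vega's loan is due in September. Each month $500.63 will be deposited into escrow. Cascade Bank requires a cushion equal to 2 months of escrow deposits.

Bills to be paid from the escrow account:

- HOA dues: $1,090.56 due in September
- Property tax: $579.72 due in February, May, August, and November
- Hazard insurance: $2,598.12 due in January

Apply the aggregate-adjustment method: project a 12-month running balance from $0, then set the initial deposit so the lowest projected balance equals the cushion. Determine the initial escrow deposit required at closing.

Cushion = 2 × $500.63 = $1,001.26
Trial balance (start $0, +$500.63 each month, − disbursements):
  Sep: +$500.63 − $1,090.56 → -$589.93
  Oct: +$500.63 → -$89.30
  Nov: +$500.63 − $579.72 → -$168.39
  Dec: +$500.63 → $332.24
  Jan: +$500.63 − $2,598.12 → -$1,765.25
  Feb: +$500.63 − $579.72 → -$1,844.34
  Mar: +$500.63 → -$1,343.71
  Apr: +$500.63 → -$843.08
  May: +$500.63 − $579.72 → -$922.17
  Jun: +$500.63 → -$421.54
  Jul: +$500.63 → $79.09
  Aug: +$500.63 − $579.72 → $0.00
Lowest trial balance = -$1,844.34 (Feb)
Initial deposit = cushion − low point = $1,001.26 − (-$1,844.34) = $2,845.60

$2,845.60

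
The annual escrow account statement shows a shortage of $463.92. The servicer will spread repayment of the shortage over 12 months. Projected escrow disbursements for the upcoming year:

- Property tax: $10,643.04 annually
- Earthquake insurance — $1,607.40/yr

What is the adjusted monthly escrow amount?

Property tax: $10,643.04/yr
Earthquake insurance: $1,607.40/yr
Total per year = $12,250.44
Per month = $12,250.44 ÷ 12 = $1,020.87
Shortage spread = $463.92 ÷ 12 = $38.66/mo
Adjusted monthly = $1,020.87 + $38.66 = $1,059.53

$1,059.53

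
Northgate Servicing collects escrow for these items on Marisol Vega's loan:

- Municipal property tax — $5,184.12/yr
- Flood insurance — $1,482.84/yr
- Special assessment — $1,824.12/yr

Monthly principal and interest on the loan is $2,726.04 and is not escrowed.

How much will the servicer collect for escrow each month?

$707.59

Municipal property tax — $5,184.12 per year
Flood insurance — $1,482.84 per year
Special assessment — $1,824.12 per year
Total annual escrow = $5,184.12 + $1,482.84 + $1,824.12 = $8,491.08
Base monthly escrow = $8,491.08 ÷ 12 = $707.59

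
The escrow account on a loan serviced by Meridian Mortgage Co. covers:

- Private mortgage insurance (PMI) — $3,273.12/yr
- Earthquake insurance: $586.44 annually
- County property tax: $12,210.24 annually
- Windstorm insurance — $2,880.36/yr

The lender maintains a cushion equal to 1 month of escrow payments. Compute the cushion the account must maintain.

$1,579.18

Private mortgage insurance (PMI): $3,273.12 annually
Earthquake insurance: $586.44 annually
County property tax: $12,210.24 annually
Windstorm insurance: $2,880.36 annually
Combined annual = $18,950.16
Monthly = $18,950.16 / 12 = $1,579.18
Cushion = 1 × $1,579.18 = $1,579.18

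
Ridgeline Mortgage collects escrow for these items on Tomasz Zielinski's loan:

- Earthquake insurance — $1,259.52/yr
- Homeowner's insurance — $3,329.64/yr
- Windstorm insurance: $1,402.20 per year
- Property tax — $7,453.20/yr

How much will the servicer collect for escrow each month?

Earthquake insurance: $1,259.52 annually
Homeowner's insurance: $3,329.64 annually
Windstorm insurance: $1,402.20 annually
Property tax: $7,453.20 annually
Combined annual = $1,259.52 + $3,329.64 + $1,402.20 + $7,453.20 = $13,444.56
Base monthly escrow = $13,444.56 ÷ 12 = $1,120.38

$1,120.38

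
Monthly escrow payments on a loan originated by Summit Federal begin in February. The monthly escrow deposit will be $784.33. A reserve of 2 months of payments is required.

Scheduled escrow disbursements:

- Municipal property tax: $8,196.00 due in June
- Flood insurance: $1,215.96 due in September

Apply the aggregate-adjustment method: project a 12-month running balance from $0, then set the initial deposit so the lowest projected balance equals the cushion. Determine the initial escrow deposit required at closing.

Cushion = 2 × $784.33 = $1,568.66
Trial balance (start $0, +$784.33 each month, − disbursements):
  Feb: +$784.33 → $784.33
  Mar: +$784.33 → $1,568.66
  Apr: +$784.33 → $2,352.99
  May: +$784.33 → $3,137.32
  Jun: +$784.33 − $8,196.00 → -$4,274.35
  Jul: +$784.33 → -$3,490.02
  Aug: +$784.33 → -$2,705.69
  Sep: +$784.33 − $1,215.96 → -$3,137.32
  Oct: +$784.33 → -$2,352.99
  Nov: +$784.33 → -$1,568.66
  Dec: +$784.33 → -$784.33
  Jan: +$784.33 → $0.00
Lowest trial balance = -$4,274.35 (Jun)
Initial deposit = cushion − low point = $1,568.66 − (-$4,274.35) = $5,843.01

$5,843.01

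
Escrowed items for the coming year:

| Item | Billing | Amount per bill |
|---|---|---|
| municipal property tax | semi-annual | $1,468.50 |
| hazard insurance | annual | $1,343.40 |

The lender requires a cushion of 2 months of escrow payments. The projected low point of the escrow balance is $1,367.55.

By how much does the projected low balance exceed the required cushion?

$654.15

Municipal property tax: $1,468.50 × 2 = $2,937.00 annually
Hazard insurance: $1,343.40 annually
Annual escrow total = $2,937.00 + $1,343.40 = $4,280.40
Monthly escrow = $4,280.40 ÷ 12 = $356.70
Required reserve = 2 × $356.70 = $713.40
Surplus = $1,367.55 − $713.40 = $654.15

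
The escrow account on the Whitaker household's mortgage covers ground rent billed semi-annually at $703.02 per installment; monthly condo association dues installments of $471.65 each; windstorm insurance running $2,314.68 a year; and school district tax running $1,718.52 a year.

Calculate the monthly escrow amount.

Ground rent = $703.02 × 2 = $1,406.04 annually
Condo association dues = $471.65 × 12 = $5,659.80 annually
Windstorm insurance = $2,314.68 annually
School district tax = $1,718.52 annually
Annual escrow total = $1,406.04 + $5,659.80 + $2,314.68 + $1,718.52 = $11,099.04
Base monthly escrow = $11,099.04 ÷ 12 = $924.92

$924.92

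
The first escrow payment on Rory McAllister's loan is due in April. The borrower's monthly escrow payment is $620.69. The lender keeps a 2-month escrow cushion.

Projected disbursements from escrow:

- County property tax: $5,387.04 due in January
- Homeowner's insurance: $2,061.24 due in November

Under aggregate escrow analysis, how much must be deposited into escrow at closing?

Cushion = 2 × $620.69 = $1,241.38
Trial balance (start $0, +$620.69 each month, − disbursements):
  Apr: +$620.69 → $620.69
  May: +$620.69 → $1,241.38
  Jun: +$620.69 → $1,862.07
  Jul: +$620.69 → $2,482.76
  Aug: +$620.69 → $3,103.45
  Sep: +$620.69 → $3,724.14
  Oct: +$620.69 → $4,344.83
  Nov: +$620.69 − $2,061.24 → $2,904.28
  Dec: +$620.69 → $3,524.97
  Jan: +$620.69 − $5,387.04 → -$1,241.38
  Feb: +$620.69 → -$620.69
  Mar: +$620.69 → $0.00
Lowest trial balance = -$1,241.38 (Jan)
Initial deposit = cushion − low point = $1,241.38 − (-$1,241.38) = $2,482.76

$2,482.76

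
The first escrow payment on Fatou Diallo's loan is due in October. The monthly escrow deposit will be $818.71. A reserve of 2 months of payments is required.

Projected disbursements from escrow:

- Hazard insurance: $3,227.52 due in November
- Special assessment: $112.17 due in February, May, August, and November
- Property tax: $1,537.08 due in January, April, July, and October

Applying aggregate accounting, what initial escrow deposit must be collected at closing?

$4,876.77

Cushion = 2 × $818.71 = $1,637.42
Trial balance (start $0, +$818.71 each month, − disbursements):
  Oct: +$818.71 − $1,537.08 → -$718.37
  Nov: +$818.71 − $3,339.69 → -$3,239.35
  Dec: +$818.71 → -$2,420.64
  Jan: +$818.71 − $1,537.08 → -$3,139.01
  Feb: +$818.71 − $112.17 → -$2,432.47
  Mar: +$818.71 → -$1,613.76
  Apr: +$818.71 − $1,537.08 → -$2,332.13
  May: +$818.71 − $112.17 → -$1,625.59
  Jun: +$818.71 → -$806.88
  Jul: +$818.71 − $1,537.08 → -$1,525.25
  Aug: +$818.71 − $112.17 → -$818.71
  Sep: +$818.71 → $0.00
Lowest trial balance = -$3,239.35 (Nov)
Initial deposit = cushion − low point = $1,637.42 − (-$3,239.35) = $4,876.77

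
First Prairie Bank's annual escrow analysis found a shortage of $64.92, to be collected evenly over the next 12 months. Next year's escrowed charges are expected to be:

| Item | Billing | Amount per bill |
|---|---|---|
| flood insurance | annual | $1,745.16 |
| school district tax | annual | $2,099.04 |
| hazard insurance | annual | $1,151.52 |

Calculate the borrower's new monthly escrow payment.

Flood insurance = $1,745.16 annually
School district tax = $2,099.04 annually
Hazard insurance = $1,151.52 annually
Combined annual = $1,745.16 + $2,099.04 + $1,151.52 = $4,995.72
Base monthly escrow = $4,995.72 / 12 = $416.31
Shortage spread = $64.92 / 12 = $5.41/mo
New monthly escrow = $416.31 + $5.41 = $421.72

$421.72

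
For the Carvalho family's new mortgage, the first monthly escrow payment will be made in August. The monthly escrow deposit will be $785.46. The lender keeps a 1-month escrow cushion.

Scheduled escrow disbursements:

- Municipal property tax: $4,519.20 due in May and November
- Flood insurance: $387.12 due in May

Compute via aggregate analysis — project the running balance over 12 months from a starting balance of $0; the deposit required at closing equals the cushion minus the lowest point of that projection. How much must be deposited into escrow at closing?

Cushion = 1 × $785.46 = $785.46
Trial balance (start $0, +$785.46 each month, − disbursements):
  Aug: +$785.46 → $785.46
  Sep: +$785.46 → $1,570.92
  Oct: +$785.46 → $2,356.38
  Nov: +$785.46 − $4,519.20 → -$1,377.36
  Dec: +$785.46 → -$591.90
  Jan: +$785.46 → $193.56
  Feb: +$785.46 → $979.02
  Mar: +$785.46 → $1,764.48
  Apr: +$785.46 → $2,549.94
  May: +$785.46 − $4,906.32 → -$1,570.92
  Jun: +$785.46 → -$785.46
  Jul: +$785.46 → $0.00
Lowest trial balance = -$1,570.92 (May)
Initial deposit = cushion − low point = $785.46 − (-$1,570.92) = $2,356.38

$2,356.38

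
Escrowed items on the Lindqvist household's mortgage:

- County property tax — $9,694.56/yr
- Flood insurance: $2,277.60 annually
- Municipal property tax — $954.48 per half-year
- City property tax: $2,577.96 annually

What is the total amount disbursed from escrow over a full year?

County property tax — $9,694.56
Flood insurance — $2,277.60
Municipal property tax — $954.48 × 2 = $1,908.96
City property tax — $2,577.96
Total annual escrow = $9,694.56 + $2,277.60 + $1,908.96 + $2,577.96 = $16,459.08

$16,459.08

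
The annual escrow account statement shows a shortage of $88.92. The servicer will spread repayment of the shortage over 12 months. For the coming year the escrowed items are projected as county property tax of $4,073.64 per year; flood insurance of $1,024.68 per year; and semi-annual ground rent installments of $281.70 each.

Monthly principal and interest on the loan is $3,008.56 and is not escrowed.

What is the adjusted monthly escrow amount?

County property tax — $4,073.64/yr
Flood insurance — $1,024.68/yr
Ground rent — $281.70 × 2 = $563.40/yr
Total per year = $4,073.64 + $1,024.68 + $563.40 = $5,661.72
Monthly = $5,661.72 ÷ 12 = $471.81
Shortage spread = $88.92 / 12 = $7.41/mo
Adjusted monthly = $471.81 + $7.41 = $479.22

$479.22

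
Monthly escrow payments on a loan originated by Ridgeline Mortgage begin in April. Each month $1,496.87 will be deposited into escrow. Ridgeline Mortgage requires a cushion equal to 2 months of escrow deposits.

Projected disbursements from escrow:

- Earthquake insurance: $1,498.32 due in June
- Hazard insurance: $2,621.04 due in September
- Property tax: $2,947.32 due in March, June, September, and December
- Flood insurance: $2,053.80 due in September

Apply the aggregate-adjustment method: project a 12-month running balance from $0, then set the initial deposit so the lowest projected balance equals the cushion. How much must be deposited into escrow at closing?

$6,080.32

Cushion = 2 × $1,496.87 = $2,993.74
Trial balance (start $0, +$1,496.87 each month, − disbursements):
  Apr: +$1,496.87 → $1,496.87
  May: +$1,496.87 → $2,993.74
  Jun: +$1,496.87 − $4,445.64 → $44.97
  Jul: +$1,496.87 → $1,541.84
  Aug: +$1,496.87 → $3,038.71
  Sep: +$1,496.87 − $7,622.16 → -$3,086.58
  Oct: +$1,496.87 → -$1,589.71
  Nov: +$1,496.87 → -$92.84
  Dec: +$1,496.87 − $2,947.32 → -$1,543.29
  Jan: +$1,496.87 → -$46.42
  Feb: +$1,496.87 → $1,450.45
  Mar: +$1,496.87 − $2,947.32 → $0.00
Lowest trial balance = -$3,086.58 (Sep)
Initial deposit = cushion − low point = $2,993.74 − (-$3,086.58) = $6,080.32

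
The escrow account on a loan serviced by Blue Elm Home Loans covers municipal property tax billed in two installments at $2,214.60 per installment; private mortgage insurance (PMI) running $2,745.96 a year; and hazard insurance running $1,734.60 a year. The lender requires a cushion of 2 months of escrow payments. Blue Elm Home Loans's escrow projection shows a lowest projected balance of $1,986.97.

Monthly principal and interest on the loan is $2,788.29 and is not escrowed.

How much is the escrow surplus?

$502.01

Municipal property tax: $2,214.60 × 2 = $4,429.20
Private mortgage insurance (PMI): $2,745.96
Hazard insurance: $1,734.60
Total annual escrow = $8,909.76
Monthly = $8,909.76 / 12 = $742.48
Required cushion = 2 × $742.48 = $1,484.96
Excess over cushion: $1,986.97 − $1,484.96 = $502.01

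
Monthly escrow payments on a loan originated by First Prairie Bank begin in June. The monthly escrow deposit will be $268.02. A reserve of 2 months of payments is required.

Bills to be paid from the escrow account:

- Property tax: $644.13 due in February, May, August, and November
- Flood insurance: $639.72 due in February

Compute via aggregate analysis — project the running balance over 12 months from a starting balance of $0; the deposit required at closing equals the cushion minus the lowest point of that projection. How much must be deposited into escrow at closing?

$695.97

Cushion = 2 × $268.02 = $536.04
Trial balance (start $0, +$268.02 each month, − disbursements):
  Jun: +$268.02 → $268.02
  Jul: +$268.02 → $536.04
  Aug: +$268.02 − $644.13 → $159.93
  Sep: +$268.02 → $427.95
  Oct: +$268.02 → $695.97
  Nov: +$268.02 − $644.13 → $319.86
  Dec: +$268.02 → $587.88
  Jan: +$268.02 → $855.90
  Feb: +$268.02 − $1,283.85 → -$159.93
  Mar: +$268.02 → $108.09
  Apr: +$268.02 → $376.11
  May: +$268.02 − $644.13 → $0.00
Lowest trial balance = -$159.93 (Feb)
Initial deposit = cushion − low point = $536.04 − (-$159.93) = $695.97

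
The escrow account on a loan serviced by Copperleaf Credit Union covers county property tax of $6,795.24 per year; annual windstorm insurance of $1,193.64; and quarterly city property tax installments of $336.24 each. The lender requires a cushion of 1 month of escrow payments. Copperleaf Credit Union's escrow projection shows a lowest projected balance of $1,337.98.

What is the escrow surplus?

County property tax: $6,795.24
Windstorm insurance: $1,193.64
City property tax: $336.24 × 4 = $1,344.96
Total annual escrow = $6,795.24 + $1,193.64 + $1,344.96 = $9,333.84
Monthly = $9,333.84 / 12 = $777.82
Required cushion = 1 × $777.82 = $777.82
Excess over cushion: $1,337.98 − $777.82 = $560.16

$560.16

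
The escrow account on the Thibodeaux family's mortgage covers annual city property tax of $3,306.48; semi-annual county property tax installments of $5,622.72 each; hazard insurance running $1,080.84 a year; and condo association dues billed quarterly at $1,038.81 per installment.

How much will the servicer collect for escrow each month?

City property tax: $3,306.48
County property tax: $5,622.72 × 2 = $11,245.44
Hazard insurance: $1,080.84
Condo association dues: $1,038.81 × 4 = $4,155.24
Annual escrow total = $3,306.48 + $11,245.44 + $1,080.84 + $4,155.24 = $19,788.00
Monthly = $19,788.00 / 12 = $1,649.00

$1,649.00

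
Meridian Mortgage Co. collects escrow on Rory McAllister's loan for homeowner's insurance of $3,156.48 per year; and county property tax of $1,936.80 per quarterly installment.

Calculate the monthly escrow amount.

$908.64

Homeowner's insurance — $3,156.48 per year
County property tax — $1,936.80 × 4 = $7,747.20 per year
Yearly total = $3,156.48 + $7,747.20 = $10,903.68
Per month = $10,903.68 / 12 = $908.64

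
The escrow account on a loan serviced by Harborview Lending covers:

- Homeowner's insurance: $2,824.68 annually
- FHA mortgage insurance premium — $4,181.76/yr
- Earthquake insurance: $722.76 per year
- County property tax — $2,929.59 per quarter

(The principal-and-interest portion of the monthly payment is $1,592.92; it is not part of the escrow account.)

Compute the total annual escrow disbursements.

Homeowner's insurance: $2,824.68/yr
FHA mortgage insurance premium: $4,181.76/yr
Earthquake insurance: $722.76/yr
County property tax: $2,929.59 × 4 = $11,718.36/yr
Total per year = $2,824.68 + $4,181.76 + $722.76 + $11,718.36 = $19,447.56

$19,447.56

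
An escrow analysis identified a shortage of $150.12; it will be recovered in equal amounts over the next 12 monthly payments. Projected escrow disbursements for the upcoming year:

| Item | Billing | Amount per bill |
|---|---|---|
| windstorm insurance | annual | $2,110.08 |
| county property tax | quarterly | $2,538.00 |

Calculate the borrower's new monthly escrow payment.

$1,034.35

Windstorm insurance = $2,110.08/yr
County property tax = $2,538.00 × 4 = $10,152.00/yr
Total per year = $2,110.08 + $10,152.00 = $12,262.08
Per month = $12,262.08 ÷ 12 = $1,021.84
Shortage per month = $150.12 / 12 = $12.51
Adjusted monthly = $1,021.84 + $12.51 = $1,034.35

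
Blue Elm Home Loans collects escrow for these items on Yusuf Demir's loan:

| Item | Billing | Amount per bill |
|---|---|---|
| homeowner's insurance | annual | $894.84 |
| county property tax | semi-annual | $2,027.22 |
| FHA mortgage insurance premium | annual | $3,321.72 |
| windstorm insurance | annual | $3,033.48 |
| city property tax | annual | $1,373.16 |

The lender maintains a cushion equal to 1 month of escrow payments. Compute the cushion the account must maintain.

$1,056.47

Homeowner's insurance = $894.84
County property tax = $2,027.22 × 2 = $4,054.44
FHA mortgage insurance premium = $3,321.72
Windstorm insurance = $3,033.48
City property tax = $1,373.16
Annual escrow total = $894.84 + $4,054.44 + $3,321.72 + $3,033.48 + $1,373.16 = $12,677.64
Base monthly escrow = $12,677.64 ÷ 12 = $1,056.47
Cushion = 1 × $1,056.47 = $1,056.47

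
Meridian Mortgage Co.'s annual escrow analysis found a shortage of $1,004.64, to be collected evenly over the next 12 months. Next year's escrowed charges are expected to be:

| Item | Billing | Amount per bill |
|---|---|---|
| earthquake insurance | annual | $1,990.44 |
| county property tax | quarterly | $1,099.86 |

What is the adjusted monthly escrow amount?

Earthquake insurance — $1,990.44
County property tax — $1,099.86 × 4 = $4,399.44
Annual escrow total = $6,389.88
Per month = $6,389.88 ÷ 12 = $532.49
Shortage per month = $1,004.64 / 12 = $83.72
New monthly escrow = $532.49 + $83.72 = $616.21

$616.21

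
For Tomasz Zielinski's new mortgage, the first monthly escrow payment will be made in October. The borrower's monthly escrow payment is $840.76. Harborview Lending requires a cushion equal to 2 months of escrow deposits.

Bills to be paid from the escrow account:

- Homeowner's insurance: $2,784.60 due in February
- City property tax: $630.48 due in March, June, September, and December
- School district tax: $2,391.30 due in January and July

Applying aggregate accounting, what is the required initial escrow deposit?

$3,284.10

Cushion = 2 × $840.76 = $1,681.52
Trial balance (start $0, +$840.76 each month, − disbursements):
  Oct: +$840.76 → $840.76
  Nov: +$840.76 → $1,681.52
  Dec: +$840.76 − $630.48 → $1,891.80
  Jan: +$840.76 − $2,391.30 → $341.26
  Feb: +$840.76 − $2,784.60 → -$1,602.58
  Mar: +$840.76 − $630.48 → -$1,392.30
  Apr: +$840.76 → -$551.54
  May: +$840.76 → $289.22
  Jun: +$840.76 − $630.48 → $499.50
  Jul: +$840.76 − $2,391.30 → -$1,051.04
  Aug: +$840.76 → -$210.28
  Sep: +$840.76 − $630.48 → $0.00
Lowest trial balance = -$1,602.58 (Feb)
Initial deposit = cushion − low point = $1,681.52 − (-$1,602.58) = $3,284.10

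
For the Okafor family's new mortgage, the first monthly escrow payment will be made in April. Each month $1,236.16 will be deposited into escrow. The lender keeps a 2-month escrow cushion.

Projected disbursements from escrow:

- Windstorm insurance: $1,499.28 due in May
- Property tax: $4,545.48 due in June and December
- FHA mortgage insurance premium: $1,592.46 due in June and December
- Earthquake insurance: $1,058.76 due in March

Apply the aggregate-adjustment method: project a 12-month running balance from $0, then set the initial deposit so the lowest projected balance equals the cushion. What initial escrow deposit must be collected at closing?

$6,401.06

Cushion = 2 × $1,236.16 = $2,472.32
Trial balance (start $0, +$1,236.16 each month, − disbursements):
  Apr: +$1,236.16 → $1,236.16
  May: +$1,236.16 − $1,499.28 → $973.04
  Jun: +$1,236.16 − $6,137.94 → -$3,928.74
  Jul: +$1,236.16 → -$2,692.58
  Aug: +$1,236.16 → -$1,456.42
  Sep: +$1,236.16 → -$220.26
  Oct: +$1,236.16 → $1,015.90
  Nov: +$1,236.16 → $2,252.06
  Dec: +$1,236.16 − $6,137.94 → -$2,649.72
  Jan: +$1,236.16 → -$1,413.56
  Feb: +$1,236.16 → -$177.40
  Mar: +$1,236.16 − $1,058.76 → $0.00
Lowest trial balance = -$3,928.74 (Jun)
Initial deposit = cushion − low point = $2,472.32 − (-$3,928.74) = $6,401.06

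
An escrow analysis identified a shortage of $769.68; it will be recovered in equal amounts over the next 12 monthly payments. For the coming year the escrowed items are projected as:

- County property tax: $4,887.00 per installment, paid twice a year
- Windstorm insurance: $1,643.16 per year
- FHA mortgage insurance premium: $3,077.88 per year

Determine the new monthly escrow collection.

$1,272.06

County property tax — $4,887.00 × 2 = $9,774.00/yr
Windstorm insurance — $1,643.16/yr
FHA mortgage insurance premium — $3,077.88/yr
Total annual escrow = $9,774.00 + $1,643.16 + $3,077.88 = $14,495.04
Base monthly escrow = $14,495.04 / 12 = $1,207.92
Shortage spread = $769.68 / 12 = $64.14/mo
Adjusted monthly = $1,207.92 + $64.14 = $1,272.06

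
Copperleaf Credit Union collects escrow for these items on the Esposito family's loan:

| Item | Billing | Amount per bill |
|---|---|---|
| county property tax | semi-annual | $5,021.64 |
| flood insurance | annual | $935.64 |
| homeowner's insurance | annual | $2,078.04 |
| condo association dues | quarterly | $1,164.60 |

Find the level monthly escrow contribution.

$1,476.28

County property tax = $5,021.64 × 2 = $10,043.28 per year
Flood insurance = $935.64 per year
Homeowner's insurance = $2,078.04 per year
Condo association dues = $1,164.60 × 4 = $4,658.40 per year
Combined annual = $17,715.36
Monthly escrow = $17,715.36 ÷ 12 = $1,476.28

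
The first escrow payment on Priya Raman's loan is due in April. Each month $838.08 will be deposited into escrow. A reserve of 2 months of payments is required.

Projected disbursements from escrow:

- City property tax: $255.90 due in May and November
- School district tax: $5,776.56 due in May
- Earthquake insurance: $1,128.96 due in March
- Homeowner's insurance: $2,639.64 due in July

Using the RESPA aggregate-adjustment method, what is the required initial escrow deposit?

Cushion = 2 × $838.08 = $1,676.16
Trial balance (start $0, +$838.08 each month, − disbursements):
  Apr: +$838.08 → $838.08
  May: +$838.08 − $6,032.46 → -$4,356.30
  Jun: +$838.08 → -$3,518.22
  Jul: +$838.08 − $2,639.64 → -$5,319.78
  Aug: +$838.08 → -$4,481.70
  Sep: +$838.08 → -$3,643.62
  Oct: +$838.08 → -$2,805.54
  Nov: +$838.08 − $255.90 → -$2,223.36
  Dec: +$838.08 → -$1,385.28
  Jan: +$838.08 → -$547.20
  Feb: +$838.08 → $290.88
  Mar: +$838.08 − $1,128.96 → $0.00
Lowest trial balance = -$5,319.78 (Jul)
Initial deposit = cushion − low point = $1,676.16 − (-$5,319.78) = $6,995.94

$6,995.94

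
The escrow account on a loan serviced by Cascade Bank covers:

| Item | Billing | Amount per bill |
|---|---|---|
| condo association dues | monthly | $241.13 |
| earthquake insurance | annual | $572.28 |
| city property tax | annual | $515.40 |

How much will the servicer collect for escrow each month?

$331.77

Condo association dues — $241.13 × 12 = $2,893.56 annually
Earthquake insurance — $572.28 annually
City property tax — $515.40 annually
Total annual escrow = $3,981.24
Monthly = $3,981.24 / 12 = $331.77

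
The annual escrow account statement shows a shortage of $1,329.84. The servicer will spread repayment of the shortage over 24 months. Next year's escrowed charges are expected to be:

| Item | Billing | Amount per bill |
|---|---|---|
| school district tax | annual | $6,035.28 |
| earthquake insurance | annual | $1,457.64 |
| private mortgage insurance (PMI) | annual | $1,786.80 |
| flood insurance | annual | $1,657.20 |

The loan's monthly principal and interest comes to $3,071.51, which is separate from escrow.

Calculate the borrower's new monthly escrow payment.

School district tax = $6,035.28 annually
Earthquake insurance = $1,457.64 annually
Private mortgage insurance (PMI) = $1,786.80 annually
Flood insurance = $1,657.20 annually
Yearly total = $10,936.92
Monthly = $10,936.92 ÷ 12 = $911.41
Shortage spread = $1,329.84 / 24 = $55.41/mo
New monthly escrow = $911.41 + $55.41 = $966.82

$966.82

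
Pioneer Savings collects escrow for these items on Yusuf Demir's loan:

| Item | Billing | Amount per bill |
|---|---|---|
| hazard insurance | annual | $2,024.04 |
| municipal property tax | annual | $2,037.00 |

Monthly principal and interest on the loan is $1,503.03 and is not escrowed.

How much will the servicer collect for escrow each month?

Hazard insurance = $2,024.04
Municipal property tax = $2,037.00
Combined annual = $4,061.04
Monthly escrow = $4,061.04 ÷ 12 = $338.42

$338.42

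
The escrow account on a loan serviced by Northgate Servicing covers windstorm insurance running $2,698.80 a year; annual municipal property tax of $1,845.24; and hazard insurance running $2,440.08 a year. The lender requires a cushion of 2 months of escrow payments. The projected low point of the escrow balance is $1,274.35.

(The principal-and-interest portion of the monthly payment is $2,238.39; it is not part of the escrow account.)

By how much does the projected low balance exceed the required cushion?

$110.33

Windstorm insurance = $2,698.80 annually
Municipal property tax = $1,845.24 annually
Hazard insurance = $2,440.08 annually
Total per year = $2,698.80 + $1,845.24 + $2,440.08 = $6,984.12
Monthly escrow = $6,984.12 / 12 = $582.01
Required cushion = 2 × $582.01 = $1,164.02
Surplus = $1,274.35 − $1,164.02 = $110.33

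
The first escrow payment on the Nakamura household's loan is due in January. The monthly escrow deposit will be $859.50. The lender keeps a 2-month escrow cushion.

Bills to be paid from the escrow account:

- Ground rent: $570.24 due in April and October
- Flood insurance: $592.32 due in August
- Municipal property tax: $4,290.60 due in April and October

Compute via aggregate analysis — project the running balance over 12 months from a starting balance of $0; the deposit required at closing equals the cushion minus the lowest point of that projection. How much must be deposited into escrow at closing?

Cushion = 2 × $859.50 = $1,719.00
Trial balance (start $0, +$859.50 each month, − disbursements):
  Jan: +$859.50 → $859.50
  Feb: +$859.50 → $1,719.00
  Mar: +$859.50 → $2,578.50
  Apr: +$859.50 − $4,860.84 → -$1,422.84
  May: +$859.50 → -$563.34
  Jun: +$859.50 → $296.16
  Jul: +$859.50 → $1,155.66
  Aug: +$859.50 − $592.32 → $1,422.84
  Sep: +$859.50 → $2,282.34
  Oct: +$859.50 − $4,860.84 → -$1,719.00
  Nov: +$859.50 → -$859.50
  Dec: +$859.50 → $0.00
Lowest trial balance = -$1,719.00 (Oct)
Initial deposit = cushion − low point = $1,719.00 − (-$1,719.00) = $3,438.00

$3,438.00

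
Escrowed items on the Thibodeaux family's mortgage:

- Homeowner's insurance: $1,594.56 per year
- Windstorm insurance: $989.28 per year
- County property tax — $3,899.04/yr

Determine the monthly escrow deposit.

Homeowner's insurance: $1,594.56
Windstorm insurance: $989.28
County property tax: $3,899.04
Combined annual = $6,482.88
Per month = $6,482.88 / 12 = $540.24

$540.24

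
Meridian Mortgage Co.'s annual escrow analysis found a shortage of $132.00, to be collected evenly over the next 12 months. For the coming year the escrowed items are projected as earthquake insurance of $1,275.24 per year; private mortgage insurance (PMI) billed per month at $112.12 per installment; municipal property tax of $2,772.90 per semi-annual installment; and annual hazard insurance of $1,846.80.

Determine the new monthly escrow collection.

Earthquake insurance — $1,275.24
Private mortgage insurance (PMI) — $112.12 × 12 = $1,345.44
Municipal property tax — $2,772.90 × 2 = $5,545.80
Hazard insurance — $1,846.80
Total per year = $1,275.24 + $1,345.44 + $5,545.80 + $1,846.80 = $10,013.28
Per month = $10,013.28 / 12 = $834.44
Shortage per month = $132.00 ÷ 12 = $11.00
New monthly escrow = $834.44 + $11.00 = $845.44

$845.44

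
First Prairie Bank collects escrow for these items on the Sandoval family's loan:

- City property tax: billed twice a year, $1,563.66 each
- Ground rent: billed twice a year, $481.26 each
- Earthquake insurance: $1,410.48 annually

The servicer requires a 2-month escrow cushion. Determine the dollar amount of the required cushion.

City property tax = $1,563.66 × 2 = $3,127.32
Ground rent = $481.26 × 2 = $962.52
Earthquake insurance = $1,410.48
Yearly total = $3,127.32 + $962.52 + $1,410.48 = $5,500.32
Per month = $5,500.32 / 12 = $458.36
Cushion = 2 × $458.36 = $916.72

$916.72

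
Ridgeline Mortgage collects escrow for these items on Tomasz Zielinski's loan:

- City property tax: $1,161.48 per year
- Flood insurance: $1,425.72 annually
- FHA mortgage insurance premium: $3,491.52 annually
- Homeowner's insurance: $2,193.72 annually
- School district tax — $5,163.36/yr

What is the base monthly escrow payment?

$1,119.65

City property tax: $1,161.48
Flood insurance: $1,425.72
FHA mortgage insurance premium: $3,491.52
Homeowner's insurance: $2,193.72
School district tax: $5,163.36
Total annual escrow = $13,435.80
Monthly = $13,435.80 ÷ 12 = $1,119.65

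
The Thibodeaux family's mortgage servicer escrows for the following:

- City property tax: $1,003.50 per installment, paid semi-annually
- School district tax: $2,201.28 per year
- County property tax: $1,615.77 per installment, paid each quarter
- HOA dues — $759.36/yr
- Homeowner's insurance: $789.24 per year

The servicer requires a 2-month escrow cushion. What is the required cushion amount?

$2,036.66

City property tax: $1,003.50 × 2 = $2,007.00 per year
School district tax: $2,201.28 per year
County property tax: $1,615.77 × 4 = $6,463.08 per year
HOA dues: $759.36 per year
Homeowner's insurance: $789.24 per year
Annual escrow total = $2,007.00 + $2,201.28 + $6,463.08 + $759.36 + $789.24 = $12,219.96
Monthly escrow = $12,219.96 / 12 = $1,018.33
Reserve = 2 × $1,018.33 = $2,036.66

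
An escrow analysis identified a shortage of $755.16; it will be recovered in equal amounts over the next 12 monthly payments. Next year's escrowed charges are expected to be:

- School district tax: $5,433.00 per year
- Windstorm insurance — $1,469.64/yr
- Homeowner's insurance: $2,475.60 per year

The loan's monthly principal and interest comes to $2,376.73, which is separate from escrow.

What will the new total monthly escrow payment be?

School district tax — $5,433.00
Windstorm insurance — $1,469.64
Homeowner's insurance — $2,475.60
Total per year = $5,433.00 + $1,469.64 + $2,475.60 = $9,378.24
Monthly = $9,378.24 / 12 = $781.52
Shortage spread = $755.16 / 12 = $62.93/mo
New monthly escrow = $781.52 + $62.93 = $844.45

$844.45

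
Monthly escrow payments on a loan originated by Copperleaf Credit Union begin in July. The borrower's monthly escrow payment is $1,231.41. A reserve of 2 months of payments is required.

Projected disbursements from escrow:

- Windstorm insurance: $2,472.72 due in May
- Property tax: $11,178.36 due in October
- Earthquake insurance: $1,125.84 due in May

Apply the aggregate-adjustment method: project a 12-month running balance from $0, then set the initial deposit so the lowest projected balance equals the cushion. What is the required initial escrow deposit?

Cushion = 2 × $1,231.41 = $2,462.82
Trial balance (start $0, +$1,231.41 each month, − disbursements):
  Jul: +$1,231.41 → $1,231.41
  Aug: +$1,231.41 → $2,462.82
  Sep: +$1,231.41 → $3,694.23
  Oct: +$1,231.41 − $11,178.36 → -$6,252.72
  Nov: +$1,231.41 → -$5,021.31
  Dec: +$1,231.41 → -$3,789.90
  Jan: +$1,231.41 → -$2,558.49
  Feb: +$1,231.41 → -$1,327.08
  Mar: +$1,231.41 → -$95.67
  Apr: +$1,231.41 → $1,135.74
  May: +$1,231.41 − $3,598.56 → -$1,231.41
  Jun: +$1,231.41 → $0.00
Lowest trial balance = -$6,252.72 (Oct)
Initial deposit = cushion − low point = $2,462.82 − (-$6,252.72) = $8,715.54

$8,715.54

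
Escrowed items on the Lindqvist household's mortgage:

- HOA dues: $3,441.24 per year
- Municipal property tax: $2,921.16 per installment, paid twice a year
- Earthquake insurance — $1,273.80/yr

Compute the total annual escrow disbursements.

$10,557.36

HOA dues: $3,441.24 per year
Municipal property tax: $2,921.16 × 2 = $5,842.32 per year
Earthquake insurance: $1,273.80 per year
Combined annual = $10,557.36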